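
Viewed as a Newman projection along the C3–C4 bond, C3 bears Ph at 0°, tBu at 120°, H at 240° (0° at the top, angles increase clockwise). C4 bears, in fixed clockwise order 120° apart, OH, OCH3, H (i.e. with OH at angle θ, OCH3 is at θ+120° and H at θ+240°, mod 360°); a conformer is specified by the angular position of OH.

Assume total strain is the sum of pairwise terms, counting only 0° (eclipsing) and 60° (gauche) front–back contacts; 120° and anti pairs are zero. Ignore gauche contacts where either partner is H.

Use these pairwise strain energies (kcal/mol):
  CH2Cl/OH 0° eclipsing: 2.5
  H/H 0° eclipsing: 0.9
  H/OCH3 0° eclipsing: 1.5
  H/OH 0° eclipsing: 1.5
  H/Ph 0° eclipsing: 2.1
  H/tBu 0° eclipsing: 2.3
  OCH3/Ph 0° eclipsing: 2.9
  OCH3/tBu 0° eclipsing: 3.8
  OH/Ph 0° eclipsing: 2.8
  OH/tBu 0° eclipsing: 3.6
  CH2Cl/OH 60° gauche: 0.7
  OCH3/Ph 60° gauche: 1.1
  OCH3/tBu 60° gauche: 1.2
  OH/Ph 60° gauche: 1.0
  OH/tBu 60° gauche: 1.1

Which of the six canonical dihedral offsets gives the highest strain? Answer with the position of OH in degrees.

OH at 0° (eclipsed): Ph–OH eclipsed, tBu–OCH3 eclipsed, H–H eclipsed; 2.8 + 3.8 + 0.9 = 7.5 kcal/mol.
OH at 60° (staggered): Ph–OH gauche, tBu–OH gauche, tBu–OCH3 gauche; 1.0 + 1.1 + 1.2 = 3.3 kcal/mol.
OH at 120° (eclipsed): Ph–H eclipsed, tBu–OH eclipsed, H–OCH3 eclipsed; 2.1 + 3.6 + 1.5 = 7.2 kcal/mol.
OH at 180° (staggered): Ph–OCH3 gauche, tBu–OH gauche; 1.1 + 1.1 = 2.2 kcal/mol.
OH at 240° (eclipsed): Ph–OCH3 eclipsed, tBu–H eclipsed, H–OH eclipsed; 2.9 + 2.3 + 1.5 = 6.7 kcal/mol.
OH at 300° (staggered): Ph–OH gauche, Ph–OCH3 gauche, tBu–OCH3 gauche; 1.0 + 1.1 + 1.2 = 3.3 kcal/mol.
The maximum (7.5 kcal/mol) occurs with OH at 0°.

0°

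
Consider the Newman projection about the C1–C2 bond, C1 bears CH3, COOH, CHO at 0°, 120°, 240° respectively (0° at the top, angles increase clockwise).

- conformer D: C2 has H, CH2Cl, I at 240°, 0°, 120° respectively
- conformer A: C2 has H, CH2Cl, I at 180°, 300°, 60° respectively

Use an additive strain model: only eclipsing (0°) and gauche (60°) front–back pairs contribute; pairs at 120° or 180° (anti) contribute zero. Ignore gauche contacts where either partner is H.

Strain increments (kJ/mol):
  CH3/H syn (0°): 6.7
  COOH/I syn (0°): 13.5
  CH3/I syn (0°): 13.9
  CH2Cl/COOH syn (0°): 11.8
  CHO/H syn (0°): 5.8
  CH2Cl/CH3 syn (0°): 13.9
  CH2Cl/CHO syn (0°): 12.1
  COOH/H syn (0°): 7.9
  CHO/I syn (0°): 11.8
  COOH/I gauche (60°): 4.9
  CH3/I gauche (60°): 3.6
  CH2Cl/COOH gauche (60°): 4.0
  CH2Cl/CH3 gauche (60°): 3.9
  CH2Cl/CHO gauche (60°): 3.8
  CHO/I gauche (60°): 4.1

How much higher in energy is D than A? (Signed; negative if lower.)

+17.0 kJ/mol

D (eclipsed): CH3(0°)/CH2Cl(0°) eclipsed 13.9; COOH(120°)/I(120°) eclipsed 13.5; CHO(240°)/H(240°) eclipsed 5.8 → 33.2 kJ/mol.
A (staggered): CH3(0°)/CH2Cl(300°) gauche 3.9; CH3(0°)/I(60°) gauche 3.6; COOH(120°)/I(60°) gauche 4.9; CHO(240°)/CH2Cl(300°) gauche 3.8 → 16.2 kJ/mol.
E(D) − E(A) = 33.2 − 16.2 = +17.0 kJ/mol.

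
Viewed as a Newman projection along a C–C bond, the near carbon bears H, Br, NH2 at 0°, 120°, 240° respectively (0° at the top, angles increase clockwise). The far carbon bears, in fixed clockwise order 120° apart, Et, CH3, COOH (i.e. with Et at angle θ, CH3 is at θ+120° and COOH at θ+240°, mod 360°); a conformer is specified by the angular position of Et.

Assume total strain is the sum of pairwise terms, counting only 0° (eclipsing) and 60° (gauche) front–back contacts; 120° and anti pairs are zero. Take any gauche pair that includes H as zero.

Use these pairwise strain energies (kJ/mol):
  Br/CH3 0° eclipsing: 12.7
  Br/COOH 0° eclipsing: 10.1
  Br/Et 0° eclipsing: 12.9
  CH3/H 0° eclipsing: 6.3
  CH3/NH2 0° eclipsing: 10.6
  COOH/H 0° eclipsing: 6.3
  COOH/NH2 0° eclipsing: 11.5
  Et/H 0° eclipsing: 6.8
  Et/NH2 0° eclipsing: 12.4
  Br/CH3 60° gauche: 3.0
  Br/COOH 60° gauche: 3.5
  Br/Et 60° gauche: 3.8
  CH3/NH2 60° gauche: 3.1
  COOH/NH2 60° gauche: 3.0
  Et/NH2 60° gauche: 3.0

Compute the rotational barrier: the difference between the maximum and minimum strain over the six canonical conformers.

18.5 kJ/mol

Et at 0° (eclipsed): H–Et eclipsed, Br–CH3 eclipsed, NH2–COOH eclipsed; 6.8 + 12.7 + 11.5 = 31.0 kJ/mol.
Et at 60° (staggered): Br–Et gauche, Br–CH3 gauche, NH2–CH3 gauche, NH2–COOH gauche; 3.8 + 3.0 + 3.1 + 3.0 = 12.9 kJ/mol.
Et at 120° (eclipsed): H–COOH eclipsed, Br–Et eclipsed, NH2–CH3 eclipsed; 6.3 + 12.9 + 10.6 = 29.8 kJ/mol.
Et at 180° (staggered): Br–Et gauche, Br–COOH gauche, NH2–Et gauche, NH2–CH3 gauche; 3.8 + 3.5 + 3.0 + 3.1 = 13.4 kJ/mol.
Et at 240° (eclipsed): H–CH3 eclipsed, Br–COOH eclipsed, NH2–Et eclipsed; 6.3 + 10.1 + 12.4 = 28.8 kJ/mol.
Et at 300° (staggered): Br–CH3 gauche, Br–COOH gauche, NH2–Et gauche, NH2–COOH gauche; 3.0 + 3.5 + 3.0 + 3.0 = 12.5 kJ/mol.
Max at 0° (31.0 kJ/mol), min at 300° (12.5 kJ/mol); barrier = 18.5 kJ/mol.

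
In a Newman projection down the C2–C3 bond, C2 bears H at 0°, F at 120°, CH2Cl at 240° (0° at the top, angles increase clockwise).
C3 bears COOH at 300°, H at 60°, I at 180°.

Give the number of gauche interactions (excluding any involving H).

3

Non-H gauche pairs: F(120°)/I(180°); CH2Cl(240°)/COOH(300°); CH2Cl(240°)/I(180°) — 3 interactions.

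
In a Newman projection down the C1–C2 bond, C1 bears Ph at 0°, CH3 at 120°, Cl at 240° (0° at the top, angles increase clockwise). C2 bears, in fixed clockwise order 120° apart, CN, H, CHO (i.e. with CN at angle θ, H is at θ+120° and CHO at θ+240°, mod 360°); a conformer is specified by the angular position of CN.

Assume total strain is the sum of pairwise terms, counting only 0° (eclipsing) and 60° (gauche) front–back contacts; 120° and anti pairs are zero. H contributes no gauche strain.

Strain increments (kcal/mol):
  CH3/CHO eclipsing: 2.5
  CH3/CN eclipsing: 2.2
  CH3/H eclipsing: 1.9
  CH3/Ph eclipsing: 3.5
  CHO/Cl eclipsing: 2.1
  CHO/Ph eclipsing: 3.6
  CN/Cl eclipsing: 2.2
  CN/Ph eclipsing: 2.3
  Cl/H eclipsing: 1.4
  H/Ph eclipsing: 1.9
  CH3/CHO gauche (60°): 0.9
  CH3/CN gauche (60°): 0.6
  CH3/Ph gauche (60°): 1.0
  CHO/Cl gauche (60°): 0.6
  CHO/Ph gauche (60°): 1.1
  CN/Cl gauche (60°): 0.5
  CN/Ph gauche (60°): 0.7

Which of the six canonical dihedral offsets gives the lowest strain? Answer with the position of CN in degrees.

300°

CN at 0° is eclipsed. Ph at 0° is eclipsed with CN at 0° (2.3); CH3 at 120° is eclipsed with H at 120° (1.9); Cl at 240° is eclipsed with CHO at 240° (2.1). Total 6.3 kcal/mol.
CN at 60° is staggered. Ph at 0° is gauche with CN at 60° (0.7); Ph at 0° is gauche with CHO at 300° (1.1); CH3 at 120° is gauche with CN at 60° (0.6); Cl at 240° is gauche with CHO at 300° (0.6). Total 3.0 kcal/mol.
CN at 120° is eclipsed. Ph at 0° is eclipsed with CHO at 0° (3.6); CH3 at 120° is eclipsed with CN at 120° (2.2); Cl at 240° is eclipsed with H at 240° (1.4). Total 7.2 kcal/mol.
CN at 180° is staggered. Ph at 0° is gauche with CHO at 60° (1.1); CH3 at 120° is gauche with CN at 180° (0.6); CH3 at 120° is gauche with CHO at 60° (0.9); Cl at 240° is gauche with CN at 180° (0.5). Total 3.1 kcal/mol.
CN at 240° is eclipsed. Ph at 0° is eclipsed with H at 0° (1.9); CH3 at 120° is eclipsed with CHO at 120° (2.5); Cl at 240° is eclipsed with CN at 240° (2.2). Total 6.6 kcal/mol.
CN at 300° is staggered. Ph at 0° is gauche with CN at 300° (0.7); CH3 at 120° is gauche with CHO at 180° (0.9); Cl at 240° is gauche with CN at 300° (0.5); Cl at 240° is gauche with CHO at 180° (0.6). Total 2.7 kcal/mol.
The minimum (2.7 kcal/mol) occurs with CN at 300°.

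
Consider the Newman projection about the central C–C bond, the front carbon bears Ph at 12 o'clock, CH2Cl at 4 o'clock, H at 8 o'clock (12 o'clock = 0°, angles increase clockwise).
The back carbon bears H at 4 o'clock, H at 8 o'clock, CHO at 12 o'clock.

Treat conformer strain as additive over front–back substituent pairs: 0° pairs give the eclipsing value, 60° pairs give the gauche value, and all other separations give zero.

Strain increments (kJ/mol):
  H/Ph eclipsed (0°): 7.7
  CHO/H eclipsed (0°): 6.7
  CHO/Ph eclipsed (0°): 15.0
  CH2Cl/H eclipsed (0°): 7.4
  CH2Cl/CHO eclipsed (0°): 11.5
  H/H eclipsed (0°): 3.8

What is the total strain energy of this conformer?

26.2 kJ/mol

This conformer (eclipsed): Ph–CHO eclipsed, CH2Cl–H eclipsed, H–H eclipsed; 15.0 + 7.4 + 3.8 = 26.2 kJ/mol.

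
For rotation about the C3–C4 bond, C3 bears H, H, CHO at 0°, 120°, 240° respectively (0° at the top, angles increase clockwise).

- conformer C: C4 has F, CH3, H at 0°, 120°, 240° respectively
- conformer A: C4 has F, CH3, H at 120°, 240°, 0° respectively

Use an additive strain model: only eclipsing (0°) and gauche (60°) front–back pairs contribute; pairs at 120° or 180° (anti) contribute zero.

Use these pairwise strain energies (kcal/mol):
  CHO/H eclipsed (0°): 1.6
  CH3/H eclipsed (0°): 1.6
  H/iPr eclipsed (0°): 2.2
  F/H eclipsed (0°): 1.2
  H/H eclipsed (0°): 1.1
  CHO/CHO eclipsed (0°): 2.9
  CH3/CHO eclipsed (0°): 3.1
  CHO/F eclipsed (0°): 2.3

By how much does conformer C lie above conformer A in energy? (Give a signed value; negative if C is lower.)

C (eclipsed): H–F eclipsed, H–CH3 eclipsed, CHO–H eclipsed; 1.2 + 1.6 + 1.6 = 4.4 kcal/mol.
A (eclipsed): H–H eclipsed, H–F eclipsed, CHO–CH3 eclipsed; 1.1 + 1.2 + 3.1 = 5.4 kcal/mol.
E(C) − E(A) = 4.4 − 5.4 = -1.0 kcal/mol.

-1.0 kcal/mol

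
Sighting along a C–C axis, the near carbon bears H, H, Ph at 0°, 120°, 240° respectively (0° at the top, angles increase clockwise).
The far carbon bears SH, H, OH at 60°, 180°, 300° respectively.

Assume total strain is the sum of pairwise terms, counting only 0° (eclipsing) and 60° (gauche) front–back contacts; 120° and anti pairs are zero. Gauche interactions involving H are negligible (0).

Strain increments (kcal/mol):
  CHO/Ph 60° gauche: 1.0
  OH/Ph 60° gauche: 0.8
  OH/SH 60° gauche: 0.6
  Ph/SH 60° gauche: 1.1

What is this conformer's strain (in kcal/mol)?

0.8 kcal/mol

This conformer (staggered): Ph–OH gauche; 0.8 = 0.8 kcal/mol.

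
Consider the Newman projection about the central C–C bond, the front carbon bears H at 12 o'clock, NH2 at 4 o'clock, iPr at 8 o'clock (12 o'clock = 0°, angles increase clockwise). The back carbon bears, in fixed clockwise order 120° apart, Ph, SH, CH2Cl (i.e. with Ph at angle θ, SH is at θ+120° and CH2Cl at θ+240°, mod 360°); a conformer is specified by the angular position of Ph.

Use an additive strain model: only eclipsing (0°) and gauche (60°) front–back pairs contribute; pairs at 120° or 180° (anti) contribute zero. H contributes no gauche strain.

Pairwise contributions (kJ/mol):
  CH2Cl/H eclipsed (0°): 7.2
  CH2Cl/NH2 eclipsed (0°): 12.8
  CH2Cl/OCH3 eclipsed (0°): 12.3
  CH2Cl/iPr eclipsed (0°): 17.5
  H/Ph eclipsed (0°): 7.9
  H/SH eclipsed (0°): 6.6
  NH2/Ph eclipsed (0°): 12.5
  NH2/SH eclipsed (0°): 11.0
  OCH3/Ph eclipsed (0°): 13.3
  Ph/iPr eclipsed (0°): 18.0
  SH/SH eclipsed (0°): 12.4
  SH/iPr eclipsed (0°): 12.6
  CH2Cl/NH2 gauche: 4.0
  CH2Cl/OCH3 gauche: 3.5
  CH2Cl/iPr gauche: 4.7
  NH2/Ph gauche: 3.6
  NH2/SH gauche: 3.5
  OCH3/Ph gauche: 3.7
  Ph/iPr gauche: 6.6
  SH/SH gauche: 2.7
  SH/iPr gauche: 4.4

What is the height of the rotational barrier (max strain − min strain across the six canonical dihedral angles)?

Ph at 0° (eclipsed): H(0°)/Ph(0°) eclipsed 7.9; NH2(120°)/SH(120°) eclipsed 11.0; iPr(240°)/CH2Cl(240°) eclipsed 17.5 → 36.4 kJ/mol.
Ph at 60° (staggered): NH2(120°)/Ph(60°) gauche 3.6; NH2(120°)/SH(180°) gauche 3.5; iPr(240°)/SH(180°) gauche 4.4; iPr(240°)/CH2Cl(300°) gauche 4.7 → 16.2 kJ/mol.
Ph at 120° (eclipsed): H(0°)/CH2Cl(0°) eclipsed 7.2; NH2(120°)/Ph(120°) eclipsed 12.5; iPr(240°)/SH(240°) eclipsed 12.6 → 32.3 kJ/mol.
Ph at 180° (staggered): NH2(120°)/Ph(180°) gauche 3.6; NH2(120°)/CH2Cl(60°) gauche 4.0; iPr(240°)/Ph(180°) gauche 6.6; iPr(240°)/SH(300°) gauche 4.4 → 18.6 kJ/mol.
Ph at 240° (eclipsed): H(0°)/SH(0°) eclipsed 6.6; NH2(120°)/CH2Cl(120°) eclipsed 12.8; iPr(240°)/Ph(240°) eclipsed 18.0 → 37.4 kJ/mol.
Ph at 300° (staggered): NH2(120°)/SH(60°) gauche 3.5; NH2(120°)/CH2Cl(180°) gauche 4.0; iPr(240°)/Ph(300°) gauche 6.6; iPr(240°)/CH2Cl(180°) gauche 4.7 → 18.8 kJ/mol.
Max at 240° (37.4 kJ/mol), min at 60° (16.2 kJ/mol); barrier = 21.2 kJ/mol.

21.2 kJ/mol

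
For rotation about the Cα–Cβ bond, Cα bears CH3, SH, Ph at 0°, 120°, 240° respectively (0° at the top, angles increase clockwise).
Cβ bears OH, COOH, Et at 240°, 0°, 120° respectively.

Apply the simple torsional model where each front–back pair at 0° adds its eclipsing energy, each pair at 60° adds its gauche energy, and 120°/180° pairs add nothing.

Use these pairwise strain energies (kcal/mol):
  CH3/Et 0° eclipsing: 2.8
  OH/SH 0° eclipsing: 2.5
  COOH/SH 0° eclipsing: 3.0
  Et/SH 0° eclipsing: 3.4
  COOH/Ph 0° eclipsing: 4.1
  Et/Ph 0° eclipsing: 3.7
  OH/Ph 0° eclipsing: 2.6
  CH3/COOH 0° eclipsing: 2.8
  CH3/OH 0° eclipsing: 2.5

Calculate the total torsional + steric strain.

This conformer (eclipsed): CH3–COOH eclipsed, SH–Et eclipsed, Ph–OH eclipsed; 2.8 + 3.4 + 2.6 = 8.8 kcal/mol.

8.8 kcal/mol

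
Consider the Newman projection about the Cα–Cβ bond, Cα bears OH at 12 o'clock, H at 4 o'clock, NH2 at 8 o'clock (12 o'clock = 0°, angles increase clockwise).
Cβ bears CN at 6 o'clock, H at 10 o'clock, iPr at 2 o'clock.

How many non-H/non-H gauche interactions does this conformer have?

2

Non-H gauche pairs: OH(0°)/iPr(60°); NH2(240°)/CN(180°) — 2 interactions.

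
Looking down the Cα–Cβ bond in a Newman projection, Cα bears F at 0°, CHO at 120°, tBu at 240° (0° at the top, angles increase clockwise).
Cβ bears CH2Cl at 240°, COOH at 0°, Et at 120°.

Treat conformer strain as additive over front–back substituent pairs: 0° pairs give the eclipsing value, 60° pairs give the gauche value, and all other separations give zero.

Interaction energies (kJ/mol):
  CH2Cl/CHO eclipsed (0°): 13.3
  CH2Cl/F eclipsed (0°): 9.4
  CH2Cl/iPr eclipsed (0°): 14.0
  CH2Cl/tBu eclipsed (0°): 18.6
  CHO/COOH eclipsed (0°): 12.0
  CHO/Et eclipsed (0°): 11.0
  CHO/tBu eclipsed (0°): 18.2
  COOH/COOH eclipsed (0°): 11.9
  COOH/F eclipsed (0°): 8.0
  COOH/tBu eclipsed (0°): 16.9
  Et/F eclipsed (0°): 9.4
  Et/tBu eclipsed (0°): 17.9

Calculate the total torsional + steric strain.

37.6 kJ/mol

This conformer is eclipsed. F at 0° is eclipsed with COOH at 0° (8.0); CHO at 120° is eclipsed with Et at 120° (11.0); tBu at 240° is eclipsed with CH2Cl at 240° (18.6). Total 37.6 kJ/mol.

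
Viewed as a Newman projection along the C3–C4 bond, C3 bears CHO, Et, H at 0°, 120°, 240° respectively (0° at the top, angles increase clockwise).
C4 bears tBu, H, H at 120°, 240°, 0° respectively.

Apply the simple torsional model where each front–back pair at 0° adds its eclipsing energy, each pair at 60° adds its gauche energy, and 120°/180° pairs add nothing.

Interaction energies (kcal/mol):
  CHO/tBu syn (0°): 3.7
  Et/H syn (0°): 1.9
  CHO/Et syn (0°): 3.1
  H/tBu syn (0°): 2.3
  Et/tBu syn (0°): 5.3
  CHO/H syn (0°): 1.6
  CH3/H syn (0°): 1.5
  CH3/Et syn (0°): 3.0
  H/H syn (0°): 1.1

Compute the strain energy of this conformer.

8.0 kcal/mol

This conformer (eclipsed): CHO(0°)/H(0°) eclipsed 1.6; Et(120°)/tBu(120°) eclipsed 5.3; H(240°)/H(240°) eclipsed 1.1 → 8.0 kcal/mol.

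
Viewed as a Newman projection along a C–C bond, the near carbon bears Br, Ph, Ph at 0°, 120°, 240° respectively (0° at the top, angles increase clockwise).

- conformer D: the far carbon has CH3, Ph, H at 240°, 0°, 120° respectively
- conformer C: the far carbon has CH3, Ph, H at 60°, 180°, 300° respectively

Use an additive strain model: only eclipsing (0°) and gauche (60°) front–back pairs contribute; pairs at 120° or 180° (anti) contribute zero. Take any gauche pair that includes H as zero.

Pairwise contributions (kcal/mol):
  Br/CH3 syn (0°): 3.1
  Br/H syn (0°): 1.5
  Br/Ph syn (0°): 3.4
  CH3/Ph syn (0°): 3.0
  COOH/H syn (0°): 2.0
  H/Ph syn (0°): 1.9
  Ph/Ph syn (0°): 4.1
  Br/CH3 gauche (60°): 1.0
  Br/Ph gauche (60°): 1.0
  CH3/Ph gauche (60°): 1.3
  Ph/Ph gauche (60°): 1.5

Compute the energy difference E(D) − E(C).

+3.0 kcal/mol

D (eclipsed): Br(0°)/Ph(0°) eclipsed 3.4; Ph(120°)/H(120°) eclipsed 1.9; Ph(240°)/CH3(240°) eclipsed 3.0 → 8.3 kcal/mol.
C (staggered): Br(0°)/CH3(60°) gauche 1.0; Ph(120°)/CH3(60°) gauche 1.3; Ph(120°)/Ph(180°) gauche 1.5; Ph(240°)/Ph(180°) gauche 1.5 → 5.3 kcal/mol.
E(D) − E(C) = 8.3 − 5.3 = +3.0 kcal/mol.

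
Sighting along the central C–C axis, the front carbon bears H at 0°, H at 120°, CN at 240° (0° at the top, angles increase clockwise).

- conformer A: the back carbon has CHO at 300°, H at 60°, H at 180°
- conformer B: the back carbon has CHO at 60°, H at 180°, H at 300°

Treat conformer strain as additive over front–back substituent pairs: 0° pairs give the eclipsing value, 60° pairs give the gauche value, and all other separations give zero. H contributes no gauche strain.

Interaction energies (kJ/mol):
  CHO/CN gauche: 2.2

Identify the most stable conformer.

A is staggered. CN at 240° is gauche with CHO at 300° (2.2). Total 2.2 kJ/mol.
B (staggered): no non-H gauche contacts → 0.0 kJ/mol.
B has the lowest total (0.0 kJ/mol).

B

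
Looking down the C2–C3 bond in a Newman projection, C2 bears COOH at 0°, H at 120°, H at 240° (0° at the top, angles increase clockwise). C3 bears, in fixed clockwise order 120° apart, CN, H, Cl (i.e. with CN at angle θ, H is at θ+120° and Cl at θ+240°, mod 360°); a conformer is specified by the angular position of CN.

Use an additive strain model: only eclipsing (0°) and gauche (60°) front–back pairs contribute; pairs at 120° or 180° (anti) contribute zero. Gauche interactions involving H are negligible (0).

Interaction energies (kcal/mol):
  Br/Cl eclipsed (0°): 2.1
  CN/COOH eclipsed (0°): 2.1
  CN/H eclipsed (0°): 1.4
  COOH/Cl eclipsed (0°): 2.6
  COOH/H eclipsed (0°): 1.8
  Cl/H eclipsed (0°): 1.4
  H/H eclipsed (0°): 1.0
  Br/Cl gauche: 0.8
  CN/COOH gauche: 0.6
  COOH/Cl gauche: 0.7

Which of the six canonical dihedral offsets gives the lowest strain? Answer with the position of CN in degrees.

300°

CN at 0° is eclipsed. COOH at 0° is eclipsed with CN at 0° (2.1); H at 120° is eclipsed with H at 120° (1.0); H at 240° is eclipsed with Cl at 240° (1.4). Total 4.5 kcal/mol.
CN at 60° is staggered. COOH at 0° is gauche with CN at 60° (0.6); COOH at 0° is gauche with Cl at 300° (0.7). Total 1.3 kcal/mol.
CN at 120° is eclipsed. COOH at 0° is eclipsed with Cl at 0° (2.6); H at 120° is eclipsed with CN at 120° (1.4); H at 240° is eclipsed with H at 240° (1.0). Total 5.0 kcal/mol.
CN at 180° is staggered. COOH at 0° is gauche with Cl at 60° (0.7). Total 0.7 kcal/mol.
CN at 240° is eclipsed. COOH at 0° is eclipsed with H at 0° (1.8); H at 120° is eclipsed with Cl at 120° (1.4); H at 240° is eclipsed with CN at 240° (1.4). Total 4.6 kcal/mol.
CN at 300° is staggered. COOH at 0° is gauche with CN at 300° (0.6). Total 0.6 kcal/mol.
The minimum (0.6 kcal/mol) occurs with CN at 300°.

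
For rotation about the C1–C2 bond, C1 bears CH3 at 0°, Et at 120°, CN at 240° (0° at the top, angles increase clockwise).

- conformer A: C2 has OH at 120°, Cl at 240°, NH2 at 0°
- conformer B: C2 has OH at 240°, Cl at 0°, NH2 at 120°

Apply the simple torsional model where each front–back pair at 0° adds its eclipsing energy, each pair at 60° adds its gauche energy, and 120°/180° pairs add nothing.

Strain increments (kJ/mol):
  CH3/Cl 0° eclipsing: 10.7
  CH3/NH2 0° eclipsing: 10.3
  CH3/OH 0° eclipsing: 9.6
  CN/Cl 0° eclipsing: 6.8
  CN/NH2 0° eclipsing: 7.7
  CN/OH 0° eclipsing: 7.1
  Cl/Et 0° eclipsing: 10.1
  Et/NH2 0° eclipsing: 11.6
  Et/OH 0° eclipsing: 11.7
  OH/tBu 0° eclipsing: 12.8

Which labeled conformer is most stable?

A

A (eclipsed): CH3(0°)/NH2(0°) eclipsed 10.3; Et(120°)/OH(120°) eclipsed 11.7; CN(240°)/Cl(240°) eclipsed 6.8 → 28.8 kJ/mol.
B (eclipsed): CH3(0°)/Cl(0°) eclipsed 10.7; Et(120°)/NH2(120°) eclipsed 11.6; CN(240°)/OH(240°) eclipsed 7.1 → 29.4 kJ/mol.
A has the lowest total (28.8 kJ/mol).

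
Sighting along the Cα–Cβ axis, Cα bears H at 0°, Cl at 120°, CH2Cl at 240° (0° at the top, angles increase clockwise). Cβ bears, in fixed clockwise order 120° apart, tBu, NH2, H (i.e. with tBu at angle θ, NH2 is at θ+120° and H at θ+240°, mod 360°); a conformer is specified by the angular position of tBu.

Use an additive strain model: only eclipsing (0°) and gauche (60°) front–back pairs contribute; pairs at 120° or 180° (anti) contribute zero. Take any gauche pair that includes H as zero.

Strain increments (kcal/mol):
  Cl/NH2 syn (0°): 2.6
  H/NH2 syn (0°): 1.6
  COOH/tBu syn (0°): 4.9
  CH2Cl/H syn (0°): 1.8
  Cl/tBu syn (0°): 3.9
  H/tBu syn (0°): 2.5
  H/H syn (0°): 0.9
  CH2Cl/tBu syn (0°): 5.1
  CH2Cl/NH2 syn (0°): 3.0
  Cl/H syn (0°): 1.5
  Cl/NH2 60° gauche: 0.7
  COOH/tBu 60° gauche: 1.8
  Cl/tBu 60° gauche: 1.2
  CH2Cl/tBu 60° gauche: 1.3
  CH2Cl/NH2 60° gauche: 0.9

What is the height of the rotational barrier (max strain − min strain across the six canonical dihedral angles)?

tBu at 0° (eclipsed): H(0°)/tBu(0°) eclipsed 2.5; Cl(120°)/NH2(120°) eclipsed 2.6; CH2Cl(240°)/H(240°) eclipsed 1.8 → 6.9 kcal/mol.
tBu at 60° (staggered): Cl(120°)/tBu(60°) gauche 1.2; Cl(120°)/NH2(180°) gauche 0.7; CH2Cl(240°)/NH2(180°) gauche 0.9 → 2.8 kcal/mol.
tBu at 120° (eclipsed): H(0°)/H(0°) eclipsed 0.9; Cl(120°)/tBu(120°) eclipsed 3.9; CH2Cl(240°)/NH2(240°) eclipsed 3.0 → 7.8 kcal/mol.
tBu at 180° (staggered): Cl(120°)/tBu(180°) gauche 1.2; CH2Cl(240°)/tBu(180°) gauche 1.3; CH2Cl(240°)/NH2(300°) gauche 0.9 → 3.4 kcal/mol.
tBu at 240° (eclipsed): H(0°)/NH2(0°) eclipsed 1.6; Cl(120°)/H(120°) eclipsed 1.5; CH2Cl(240°)/tBu(240°) eclipsed 5.1 → 8.2 kcal/mol.
tBu at 300° (staggered): Cl(120°)/NH2(60°) gauche 0.7; CH2Cl(240°)/tBu(300°) gauche 1.3 → 2.0 kcal/mol.
Max at 240° (8.2 kcal/mol), min at 300° (2.0 kcal/mol); barrier = 6.2 kcal/mol.

6.2 kcal/mol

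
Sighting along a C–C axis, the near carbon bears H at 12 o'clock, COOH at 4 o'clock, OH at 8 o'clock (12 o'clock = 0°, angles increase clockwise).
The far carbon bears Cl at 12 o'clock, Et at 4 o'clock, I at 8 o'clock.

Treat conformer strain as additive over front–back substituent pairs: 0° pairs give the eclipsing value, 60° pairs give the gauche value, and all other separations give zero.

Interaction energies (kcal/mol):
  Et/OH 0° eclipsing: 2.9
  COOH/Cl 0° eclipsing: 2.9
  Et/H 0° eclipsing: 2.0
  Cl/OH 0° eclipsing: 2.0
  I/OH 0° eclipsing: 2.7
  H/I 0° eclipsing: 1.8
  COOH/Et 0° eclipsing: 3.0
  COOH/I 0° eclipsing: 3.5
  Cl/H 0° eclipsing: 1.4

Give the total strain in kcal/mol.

7.1 kcal/mol

This conformer is eclipsed. H at 0° is eclipsed with Cl at 0° (1.4); COOH at 120° is eclipsed with Et at 120° (3.0); OH at 240° is eclipsed with I at 240° (2.7). Total 7.1 kcal/mol.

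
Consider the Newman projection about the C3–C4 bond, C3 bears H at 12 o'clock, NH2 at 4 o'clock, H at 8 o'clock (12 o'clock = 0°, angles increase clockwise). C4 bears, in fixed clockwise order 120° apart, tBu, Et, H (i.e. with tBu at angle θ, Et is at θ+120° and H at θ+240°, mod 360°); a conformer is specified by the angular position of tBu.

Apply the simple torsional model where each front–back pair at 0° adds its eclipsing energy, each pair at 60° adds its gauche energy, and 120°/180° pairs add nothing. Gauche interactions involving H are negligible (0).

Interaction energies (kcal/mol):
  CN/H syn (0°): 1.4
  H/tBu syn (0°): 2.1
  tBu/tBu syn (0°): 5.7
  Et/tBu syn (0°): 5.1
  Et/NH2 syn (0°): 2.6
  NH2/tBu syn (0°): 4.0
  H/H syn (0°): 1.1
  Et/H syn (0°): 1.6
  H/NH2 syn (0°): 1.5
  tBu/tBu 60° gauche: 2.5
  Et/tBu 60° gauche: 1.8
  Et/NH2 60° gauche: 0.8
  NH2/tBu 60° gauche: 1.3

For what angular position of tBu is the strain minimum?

tBu at 0° (eclipsed): H–tBu eclipsed, NH2–Et eclipsed, H–H eclipsed; 2.1 + 2.6 + 1.1 = 5.8 kcal/mol.
tBu at 60° (staggered): NH2–tBu gauche, NH2–Et gauche; 1.3 + 0.8 = 2.1 kcal/mol.
tBu at 120° (eclipsed): H–H eclipsed, NH2–tBu eclipsed, H–Et eclipsed; 1.1 + 4.0 + 1.6 = 6.7 kcal/mol.
tBu at 180° (staggered): NH2–tBu gauche; 1.3 = 1.3 kcal/mol.
tBu at 240° (eclipsed): H–Et eclipsed, NH2–H eclipsed, H–tBu eclipsed; 1.6 + 1.5 + 2.1 = 5.2 kcal/mol.
tBu at 300° (staggered): NH2–Et gauche; 0.8 = 0.8 kcal/mol.
The minimum (0.8 kcal/mol) occurs with tBu at 300°.

300°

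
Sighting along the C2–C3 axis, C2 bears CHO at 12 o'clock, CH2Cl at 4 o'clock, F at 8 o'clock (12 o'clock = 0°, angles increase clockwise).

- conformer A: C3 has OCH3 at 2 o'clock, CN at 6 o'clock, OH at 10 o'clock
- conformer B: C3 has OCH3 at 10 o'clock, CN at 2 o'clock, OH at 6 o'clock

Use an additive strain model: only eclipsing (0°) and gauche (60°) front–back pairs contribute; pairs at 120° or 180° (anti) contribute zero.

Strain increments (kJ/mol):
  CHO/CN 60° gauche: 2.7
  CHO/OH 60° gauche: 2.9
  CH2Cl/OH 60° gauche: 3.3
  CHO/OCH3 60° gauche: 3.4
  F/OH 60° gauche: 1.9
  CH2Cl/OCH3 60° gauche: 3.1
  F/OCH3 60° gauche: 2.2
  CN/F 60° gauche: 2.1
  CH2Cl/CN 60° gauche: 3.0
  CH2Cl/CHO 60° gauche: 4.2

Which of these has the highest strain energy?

B

A (staggered): CHO(0°)/OCH3(60°) gauche 3.4; CHO(0°)/OH(300°) gauche 2.9; CH2Cl(120°)/OCH3(60°) gauche 3.1; CH2Cl(120°)/CN(180°) gauche 3.0; F(240°)/CN(180°) gauche 2.1; F(240°)/OH(300°) gauche 1.9 → 16.4 kJ/mol.
B (staggered): CHO(0°)/OCH3(300°) gauche 3.4; CHO(0°)/CN(60°) gauche 2.7; CH2Cl(120°)/CN(60°) gauche 3.0; CH2Cl(120°)/OH(180°) gauche 3.3; F(240°)/OCH3(300°) gauche 2.2; F(240°)/OH(180°) gauche 1.9 → 16.5 kJ/mol.
B has the highest total (16.5 kJ/mol).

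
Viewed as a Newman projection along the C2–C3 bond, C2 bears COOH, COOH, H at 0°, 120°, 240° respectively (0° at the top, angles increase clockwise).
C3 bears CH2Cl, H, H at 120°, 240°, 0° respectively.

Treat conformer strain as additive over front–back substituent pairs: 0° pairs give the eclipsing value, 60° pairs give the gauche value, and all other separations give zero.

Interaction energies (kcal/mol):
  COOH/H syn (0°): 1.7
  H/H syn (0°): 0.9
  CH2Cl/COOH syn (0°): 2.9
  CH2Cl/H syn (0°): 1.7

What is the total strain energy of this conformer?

This conformer (eclipsed): COOH(0°)/H(0°) eclipsed 1.7; COOH(120°)/CH2Cl(120°) eclipsed 2.9; H(240°)/H(240°) eclipsed 0.9 → 5.5 kcal/mol.

5.5 kcal/mol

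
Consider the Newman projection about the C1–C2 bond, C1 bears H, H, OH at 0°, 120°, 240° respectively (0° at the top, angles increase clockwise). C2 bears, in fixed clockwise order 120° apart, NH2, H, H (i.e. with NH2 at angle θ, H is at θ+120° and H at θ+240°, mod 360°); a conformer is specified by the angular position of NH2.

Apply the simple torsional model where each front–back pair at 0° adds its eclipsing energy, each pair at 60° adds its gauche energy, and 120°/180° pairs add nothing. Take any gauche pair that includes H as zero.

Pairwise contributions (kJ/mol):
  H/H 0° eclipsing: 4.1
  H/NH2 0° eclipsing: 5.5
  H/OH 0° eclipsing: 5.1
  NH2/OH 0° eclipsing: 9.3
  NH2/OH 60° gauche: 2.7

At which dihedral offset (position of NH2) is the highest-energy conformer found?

240°

NH2 at 0° (eclipsed): H–NH2 eclipsed, H–H eclipsed, OH–H eclipsed; 5.5 + 4.1 + 5.1 = 14.7 kJ/mol.
NH2 at 60° (staggered): no non-H gauche contacts → 0.0 kJ/mol.
NH2 at 120° (eclipsed): H–H eclipsed, H–NH2 eclipsed, OH–H eclipsed; 4.1 + 5.5 + 5.1 = 14.7 kJ/mol.
NH2 at 180° (staggered): OH–NH2 gauche; 2.7 = 2.7 kJ/mol.
NH2 at 240° (eclipsed): H–H eclipsed, H–H eclipsed, OH–NH2 eclipsed; 4.1 + 4.1 + 9.3 = 17.5 kJ/mol.
NH2 at 300° (staggered): OH–NH2 gauche; 2.7 = 2.7 kJ/mol.
The maximum (17.5 kJ/mol) occurs with NH2 at 240°.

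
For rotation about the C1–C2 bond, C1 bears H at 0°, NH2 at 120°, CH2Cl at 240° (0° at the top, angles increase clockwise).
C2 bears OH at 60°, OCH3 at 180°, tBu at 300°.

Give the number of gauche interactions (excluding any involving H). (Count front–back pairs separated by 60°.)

Non-H gauche pairs: NH2(120°)/OH(60°); NH2(120°)/OCH3(180°); CH2Cl(240°)/OCH3(180°); CH2Cl(240°)/tBu(300°) — 4 interactions.

4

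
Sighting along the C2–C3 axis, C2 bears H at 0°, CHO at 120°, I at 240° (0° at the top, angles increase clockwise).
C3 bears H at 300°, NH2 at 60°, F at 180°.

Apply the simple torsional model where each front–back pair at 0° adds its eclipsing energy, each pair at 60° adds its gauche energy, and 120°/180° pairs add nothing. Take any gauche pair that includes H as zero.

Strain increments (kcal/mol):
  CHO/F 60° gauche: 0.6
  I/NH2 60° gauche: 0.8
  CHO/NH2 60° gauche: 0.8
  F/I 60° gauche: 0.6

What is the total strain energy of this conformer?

This conformer (staggered): CHO(120°)/NH2(60°) gauche 0.8; CHO(120°)/F(180°) gauche 0.6; I(240°)/F(180°) gauche 0.6 → 2.0 kcal/mol.

2.0 kcal/mol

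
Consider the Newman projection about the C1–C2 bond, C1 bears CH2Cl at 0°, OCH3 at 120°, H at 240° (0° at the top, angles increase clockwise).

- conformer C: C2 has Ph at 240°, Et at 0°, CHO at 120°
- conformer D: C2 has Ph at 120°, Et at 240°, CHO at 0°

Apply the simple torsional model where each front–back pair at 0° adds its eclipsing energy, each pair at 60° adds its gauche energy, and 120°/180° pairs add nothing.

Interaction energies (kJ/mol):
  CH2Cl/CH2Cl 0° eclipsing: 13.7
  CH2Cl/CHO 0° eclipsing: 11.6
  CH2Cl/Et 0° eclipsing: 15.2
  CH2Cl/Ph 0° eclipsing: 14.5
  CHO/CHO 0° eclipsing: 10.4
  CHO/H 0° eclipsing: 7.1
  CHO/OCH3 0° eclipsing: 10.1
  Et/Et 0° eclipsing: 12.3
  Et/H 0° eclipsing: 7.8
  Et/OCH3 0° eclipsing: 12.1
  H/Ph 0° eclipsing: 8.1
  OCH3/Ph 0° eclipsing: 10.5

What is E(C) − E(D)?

+3.5 kJ/mol

C is eclipsed. CH2Cl at 0° is eclipsed with Et at 0° (15.2); OCH3 at 120° is eclipsed with CHO at 120° (10.1); H at 240° is eclipsed with Ph at 240° (8.1). Total 33.4 kJ/mol.
D is eclipsed. CH2Cl at 0° is eclipsed with CHO at 0° (11.6); OCH3 at 120° is eclipsed with Ph at 120° (10.5); H at 240° is eclipsed with Et at 240° (7.8). Total 29.9 kJ/mol.
E(C) − E(D) = 33.4 − 29.9 = +3.5 kJ/mol.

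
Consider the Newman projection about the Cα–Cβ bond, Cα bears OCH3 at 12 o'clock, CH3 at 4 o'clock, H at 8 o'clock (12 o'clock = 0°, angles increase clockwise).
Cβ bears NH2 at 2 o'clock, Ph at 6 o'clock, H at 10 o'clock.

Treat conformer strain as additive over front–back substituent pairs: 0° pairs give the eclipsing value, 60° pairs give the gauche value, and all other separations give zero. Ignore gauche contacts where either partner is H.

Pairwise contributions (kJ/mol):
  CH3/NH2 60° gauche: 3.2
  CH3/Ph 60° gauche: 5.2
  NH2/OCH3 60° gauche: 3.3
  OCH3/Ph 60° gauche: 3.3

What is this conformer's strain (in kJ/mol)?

11.7 kJ/mol

This conformer (staggered): OCH3–NH2 gauche, CH3–NH2 gauche, CH3–Ph gauche; 3.3 + 3.2 + 5.2 = 11.7 kJ/mol.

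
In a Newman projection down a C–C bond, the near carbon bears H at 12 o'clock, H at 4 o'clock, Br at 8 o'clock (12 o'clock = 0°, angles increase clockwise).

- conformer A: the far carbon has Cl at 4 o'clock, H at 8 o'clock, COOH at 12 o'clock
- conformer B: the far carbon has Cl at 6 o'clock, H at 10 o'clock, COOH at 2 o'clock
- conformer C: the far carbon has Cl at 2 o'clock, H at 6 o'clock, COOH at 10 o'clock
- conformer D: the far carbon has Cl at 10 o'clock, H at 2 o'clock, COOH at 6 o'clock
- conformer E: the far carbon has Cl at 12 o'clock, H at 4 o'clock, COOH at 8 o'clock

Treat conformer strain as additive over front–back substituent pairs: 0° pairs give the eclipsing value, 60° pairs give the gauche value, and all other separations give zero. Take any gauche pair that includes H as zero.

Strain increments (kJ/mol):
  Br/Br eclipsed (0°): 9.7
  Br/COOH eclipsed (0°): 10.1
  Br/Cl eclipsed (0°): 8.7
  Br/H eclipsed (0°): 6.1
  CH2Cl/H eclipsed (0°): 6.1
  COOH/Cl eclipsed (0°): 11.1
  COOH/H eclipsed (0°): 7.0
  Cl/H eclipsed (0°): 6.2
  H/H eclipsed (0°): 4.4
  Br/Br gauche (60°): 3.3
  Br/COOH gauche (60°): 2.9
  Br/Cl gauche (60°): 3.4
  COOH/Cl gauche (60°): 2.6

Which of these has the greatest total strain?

A (eclipsed): H(0°)/COOH(0°) eclipsed 7.0; H(120°)/Cl(120°) eclipsed 6.2; Br(240°)/H(240°) eclipsed 6.1 → 19.3 kJ/mol.
B (staggered): Br(240°)/Cl(180°) gauche 3.4 → 3.4 kJ/mol.
C (staggered): Br(240°)/COOH(300°) gauche 2.9 → 2.9 kJ/mol.
D (staggered): Br(240°)/Cl(300°) gauche 3.4; Br(240°)/COOH(180°) gauche 2.9 → 6.3 kJ/mol.
E (eclipsed): H(0°)/Cl(0°) eclipsed 6.2; H(120°)/H(120°) eclipsed 4.4; Br(240°)/COOH(240°) eclipsed 10.1 → 20.7 kJ/mol.
E has the highest total (20.7 kJ/mol).

E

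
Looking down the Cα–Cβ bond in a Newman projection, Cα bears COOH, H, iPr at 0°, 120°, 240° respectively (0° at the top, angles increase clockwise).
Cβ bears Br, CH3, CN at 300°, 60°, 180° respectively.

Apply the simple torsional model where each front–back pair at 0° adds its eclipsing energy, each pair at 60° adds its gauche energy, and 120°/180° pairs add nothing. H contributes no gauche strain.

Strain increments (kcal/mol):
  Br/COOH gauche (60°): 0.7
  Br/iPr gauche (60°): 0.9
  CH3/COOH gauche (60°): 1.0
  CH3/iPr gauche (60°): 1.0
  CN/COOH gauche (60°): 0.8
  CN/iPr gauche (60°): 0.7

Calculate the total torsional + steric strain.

This conformer is staggered. COOH at 0° is gauche with Br at 300° (0.7); COOH at 0° is gauche with CH3 at 60° (1.0); iPr at 240° is gauche with Br at 300° (0.9); iPr at 240° is gauche with CN at 180° (0.7). Total 3.3 kcal/mol.

3.3 kcal/mol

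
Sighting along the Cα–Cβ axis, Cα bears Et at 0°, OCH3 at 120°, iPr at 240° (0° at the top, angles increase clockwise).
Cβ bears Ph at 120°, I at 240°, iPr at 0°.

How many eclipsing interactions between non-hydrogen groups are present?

3

Non-H eclipsing pairs: Et(0°)/iPr(0°); OCH3(120°)/Ph(120°); iPr(240°)/I(240°) — 3 interactions.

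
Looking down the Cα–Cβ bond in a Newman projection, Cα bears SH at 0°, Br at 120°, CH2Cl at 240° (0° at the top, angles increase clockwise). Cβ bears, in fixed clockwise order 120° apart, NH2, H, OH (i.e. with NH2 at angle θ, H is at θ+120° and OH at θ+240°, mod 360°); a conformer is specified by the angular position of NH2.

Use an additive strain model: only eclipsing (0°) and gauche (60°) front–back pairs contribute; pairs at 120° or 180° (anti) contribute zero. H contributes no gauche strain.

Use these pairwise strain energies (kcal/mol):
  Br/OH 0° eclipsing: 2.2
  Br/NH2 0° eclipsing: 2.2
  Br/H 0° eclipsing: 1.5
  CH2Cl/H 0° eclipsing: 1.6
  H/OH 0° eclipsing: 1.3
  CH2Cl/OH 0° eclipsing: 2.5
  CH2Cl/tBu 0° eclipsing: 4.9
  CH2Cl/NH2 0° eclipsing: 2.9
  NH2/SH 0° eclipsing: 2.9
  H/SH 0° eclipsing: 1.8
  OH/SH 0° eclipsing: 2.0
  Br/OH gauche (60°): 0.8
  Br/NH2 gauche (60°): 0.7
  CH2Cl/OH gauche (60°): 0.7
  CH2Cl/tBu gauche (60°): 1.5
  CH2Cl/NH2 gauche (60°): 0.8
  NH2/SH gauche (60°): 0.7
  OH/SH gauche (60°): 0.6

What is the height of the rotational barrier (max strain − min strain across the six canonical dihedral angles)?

4.2 kcal/mol

NH2 at 0° (eclipsed): SH–NH2 eclipsed, Br–H eclipsed, CH2Cl–OH eclipsed; 2.9 + 1.5 + 2.5 = 6.9 kcal/mol.
NH2 at 60° (staggered): SH–NH2 gauche, SH–OH gauche, Br–NH2 gauche, CH2Cl–OH gauche; 0.7 + 0.6 + 0.7 + 0.7 = 2.7 kcal/mol.
NH2 at 120° (eclipsed): SH–OH eclipsed, Br–NH2 eclipsed, CH2Cl–H eclipsed; 2.0 + 2.2 + 1.6 = 5.8 kcal/mol.
NH2 at 180° (staggered): SH–OH gauche, Br–NH2 gauche, Br–OH gauche, CH2Cl–NH2 gauche; 0.6 + 0.7 + 0.8 + 0.8 = 2.9 kcal/mol.
NH2 at 240° (eclipsed): SH–H eclipsed, Br–OH eclipsed, CH2Cl–NH2 eclipsed; 1.8 + 2.2 + 2.9 = 6.9 kcal/mol.
NH2 at 300° (staggered): SH–NH2 gauche, Br–OH gauche, CH2Cl–NH2 gauche, CH2Cl–OH gauche; 0.7 + 0.8 + 0.8 + 0.7 = 3.0 kcal/mol.
Max at 0° (6.9 kcal/mol), min at 60° (2.7 kcal/mol); barrier = 4.2 kcal/mol.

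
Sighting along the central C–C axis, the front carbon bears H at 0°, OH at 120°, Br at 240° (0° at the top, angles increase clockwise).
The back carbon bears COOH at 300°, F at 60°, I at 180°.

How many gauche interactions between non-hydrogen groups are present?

4

Non-H gauche pairs: OH(120°)/F(60°); OH(120°)/I(180°); Br(240°)/COOH(300°); Br(240°)/I(180°) — 4 interactions.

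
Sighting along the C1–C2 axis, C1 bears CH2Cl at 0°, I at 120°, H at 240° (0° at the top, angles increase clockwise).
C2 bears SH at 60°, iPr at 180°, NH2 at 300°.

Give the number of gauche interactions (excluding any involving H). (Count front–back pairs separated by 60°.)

Non-H gauche pairs: CH2Cl(0°)/SH(60°); CH2Cl(0°)/NH2(300°); I(120°)/SH(60°); I(120°)/iPr(180°) — 4 interactions.

4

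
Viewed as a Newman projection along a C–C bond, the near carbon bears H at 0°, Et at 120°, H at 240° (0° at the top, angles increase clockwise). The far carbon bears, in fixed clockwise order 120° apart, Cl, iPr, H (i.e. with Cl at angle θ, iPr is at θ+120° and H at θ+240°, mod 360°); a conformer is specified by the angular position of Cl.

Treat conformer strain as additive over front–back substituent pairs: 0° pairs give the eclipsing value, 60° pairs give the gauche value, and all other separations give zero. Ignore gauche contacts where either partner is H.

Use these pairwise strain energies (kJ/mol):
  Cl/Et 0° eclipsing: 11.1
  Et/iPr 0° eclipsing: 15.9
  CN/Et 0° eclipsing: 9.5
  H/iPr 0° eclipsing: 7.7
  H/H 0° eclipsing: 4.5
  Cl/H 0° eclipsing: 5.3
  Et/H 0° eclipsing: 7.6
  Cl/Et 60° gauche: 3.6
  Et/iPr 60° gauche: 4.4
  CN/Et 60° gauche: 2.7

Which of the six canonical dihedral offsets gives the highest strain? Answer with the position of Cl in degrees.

Cl at 0° (eclipsed): H–Cl eclipsed, Et–iPr eclipsed, H–H eclipsed; 5.3 + 15.9 + 4.5 = 25.7 kJ/mol.
Cl at 60° (staggered): Et–Cl gauche, Et–iPr gauche; 3.6 + 4.4 = 8.0 kJ/mol.
Cl at 120° (eclipsed): H–H eclipsed, Et–Cl eclipsed, H–iPr eclipsed; 4.5 + 11.1 + 7.7 = 23.3 kJ/mol.
Cl at 180° (staggered): Et–Cl gauche; 3.6 = 3.6 kJ/mol.
Cl at 240° (eclipsed): H–iPr eclipsed, Et–H eclipsed, H–Cl eclipsed; 7.7 + 7.6 + 5.3 = 20.6 kJ/mol.
Cl at 300° (staggered): Et–iPr gauche; 4.4 = 4.4 kJ/mol.
The maximum (25.7 kJ/mol) occurs with Cl at 0°.

0°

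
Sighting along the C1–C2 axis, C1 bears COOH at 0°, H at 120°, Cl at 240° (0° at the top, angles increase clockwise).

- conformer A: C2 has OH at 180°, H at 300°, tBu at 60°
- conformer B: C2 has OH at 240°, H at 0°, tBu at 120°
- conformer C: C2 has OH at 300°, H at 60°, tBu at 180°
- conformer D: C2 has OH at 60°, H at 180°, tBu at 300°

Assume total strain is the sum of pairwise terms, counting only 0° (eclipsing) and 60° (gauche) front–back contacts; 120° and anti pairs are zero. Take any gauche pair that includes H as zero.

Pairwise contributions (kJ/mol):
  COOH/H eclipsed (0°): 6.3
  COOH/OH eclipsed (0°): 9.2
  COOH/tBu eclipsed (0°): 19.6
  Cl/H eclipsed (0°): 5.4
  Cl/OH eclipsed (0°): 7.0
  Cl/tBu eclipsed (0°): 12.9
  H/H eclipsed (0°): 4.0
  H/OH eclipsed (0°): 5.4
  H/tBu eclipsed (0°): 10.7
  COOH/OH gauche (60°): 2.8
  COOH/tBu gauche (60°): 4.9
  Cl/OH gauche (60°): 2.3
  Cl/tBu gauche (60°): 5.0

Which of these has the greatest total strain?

A (staggered): COOH(0°)/tBu(60°) gauche 4.9; Cl(240°)/OH(180°) gauche 2.3 → 7.2 kJ/mol.
B (eclipsed): COOH(0°)/H(0°) eclipsed 6.3; H(120°)/tBu(120°) eclipsed 10.7; Cl(240°)/OH(240°) eclipsed 7.0 → 24.0 kJ/mol.
C (staggered): COOH(0°)/OH(300°) gauche 2.8; Cl(240°)/OH(300°) gauche 2.3; Cl(240°)/tBu(180°) gauche 5.0 → 10.1 kJ/mol.
D (staggered): COOH(0°)/OH(60°) gauche 2.8; COOH(0°)/tBu(300°) gauche 4.9; Cl(240°)/tBu(300°) gauche 5.0 → 12.7 kJ/mol.
B has the highest total (24.0 kJ/mol).

B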